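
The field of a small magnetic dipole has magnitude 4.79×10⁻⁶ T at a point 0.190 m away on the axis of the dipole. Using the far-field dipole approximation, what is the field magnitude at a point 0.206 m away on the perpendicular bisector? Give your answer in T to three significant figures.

B ≈ 1.88×10⁻⁶ T

Dipole fields scale as 1/r³ in the far field.
The axial field is twice the equatorial field at the same r, so the geometry factor is 1/2.
B₂ = B₁ · (1/2) · (r₁/r₂)³ = 4.79×10⁻⁶ · 0.5 · (0.190/0.206)³.
(r₁/r₂)³ = (0.9223)³ = 0.7846.
B₂ ≈ 1.879×10⁻⁶ T.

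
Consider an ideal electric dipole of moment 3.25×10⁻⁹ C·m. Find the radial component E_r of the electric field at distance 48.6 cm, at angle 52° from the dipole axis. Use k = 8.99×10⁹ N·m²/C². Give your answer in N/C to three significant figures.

For a dipole, E_r = (2kp cosθ)/r³.
kp/r³ = (8.99×10⁹)(3.25×10⁻⁹)/(0.486)³ = 254.5 N/C.
E_r = 2·254.5·cos52° = 313.4 N/C.

E_r ≈ 313 N/C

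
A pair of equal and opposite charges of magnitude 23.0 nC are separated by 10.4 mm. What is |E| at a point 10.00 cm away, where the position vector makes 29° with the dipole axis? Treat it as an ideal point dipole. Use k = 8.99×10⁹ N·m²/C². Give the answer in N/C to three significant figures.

Dipole moment p = qd = (2.30×10⁻⁸ C)(0.0104 m) = 2.392×10⁻¹⁰ C·m.
At angle θ the dipole field magnitude is E = (kp/r³)·√(1 + 3cos²θ).
kp/r³ = (8.99×10⁹)(2.392×10⁻¹⁰) / (0.100)³ = 2150 N/C.
√(1 + 3cos²29°) = √(1 + 3·0.7650) = √3.2949 ≈ 1.8152.
E ≈ 2150 × 1.815 = 3903 N/C.

E ≈ 3900 N/C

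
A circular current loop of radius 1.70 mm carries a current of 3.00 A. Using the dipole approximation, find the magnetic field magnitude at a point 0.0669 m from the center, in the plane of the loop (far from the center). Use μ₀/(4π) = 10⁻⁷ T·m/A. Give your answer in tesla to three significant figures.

B ≈ 9.10×10⁻⁹ T

Magnetic moment m = IA = Iπa² = (3.00)·π·(0.00170)² = 2.724×10⁻⁵ A·m².
In the equatorial plane B = (μ₀/4π)·m/r³ (half the axial value).
B = (10⁻⁷)·(2.724×10⁻⁵) / (0.0669)³ = 9.098×10⁻⁹ T.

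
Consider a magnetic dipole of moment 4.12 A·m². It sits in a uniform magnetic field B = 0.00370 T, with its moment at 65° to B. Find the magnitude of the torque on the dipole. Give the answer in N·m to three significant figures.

τ ≈ 0.0138 N·m

Torque on a magnetic dipole: τ = mB sinθ.
τ = (4.12)(0.00370)·sin65° = 0.01382 N·m.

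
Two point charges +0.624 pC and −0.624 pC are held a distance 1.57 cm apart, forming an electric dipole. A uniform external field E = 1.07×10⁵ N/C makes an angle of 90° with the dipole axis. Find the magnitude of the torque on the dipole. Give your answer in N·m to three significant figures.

τ ≈ 1.05×10⁻⁹ N·m

Dipole moment p = qd = (6.24×10⁻¹³ C)(0.0157 m) = 9.797×10⁻¹⁵ C·m.
Torque on an electric dipole: τ = pE sinθ.
τ = (9.797×10⁻¹⁵)(1.07×10⁵)·sin90° = 1.048×10⁻⁹ N·m.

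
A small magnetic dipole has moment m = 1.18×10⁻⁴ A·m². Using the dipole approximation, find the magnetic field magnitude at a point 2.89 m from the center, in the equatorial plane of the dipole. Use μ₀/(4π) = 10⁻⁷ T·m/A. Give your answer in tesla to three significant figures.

In the equatorial plane B = (μ₀/4π)·m/r³ (half the axial value).
B = (10⁻⁷)·(1.18×10⁻⁴) / (2.89)³ = 4.889×10⁻¹³ T.

B ≈ 4.89×10⁻¹³ T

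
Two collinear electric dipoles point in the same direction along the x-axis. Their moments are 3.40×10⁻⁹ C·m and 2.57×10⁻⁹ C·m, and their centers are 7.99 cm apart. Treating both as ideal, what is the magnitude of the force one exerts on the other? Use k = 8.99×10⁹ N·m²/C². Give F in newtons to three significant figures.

F ≈ 0.0116 N

On-axis field of dipole 1 at distance r: E = 2kp₁/r³. Force on dipole 2 is F = p₂·dE/dr (gradient along axis).
dE/dr = −6kp₁/r⁴, so |F| = 6kp₁p₂/r⁴ (attractive for aligned moments).
F = 6(8.99×10⁹)(3.40×10⁻⁹)(2.57×10⁻⁹)/(0.0799)⁴ = 0.01156 N.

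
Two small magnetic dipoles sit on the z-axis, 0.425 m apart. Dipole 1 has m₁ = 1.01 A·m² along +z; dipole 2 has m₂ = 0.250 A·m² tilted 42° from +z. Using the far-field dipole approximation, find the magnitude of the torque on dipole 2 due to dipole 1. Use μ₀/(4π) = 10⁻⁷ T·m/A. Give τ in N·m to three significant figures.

τ ≈ 4.40×10⁻⁷ N·m

Dipole B is on the axis of dipole A, so B₁ there is axial: B₁ = (μ₀/4π)·2m₁/r³ along +z.
B₁ = 2(10⁻⁷)(1.01)/(0.425)³ = 2.631×10⁻⁶ T.
τ = m₂ B₁ sinθ.
τ = (0.250)(2.631×10⁻⁶)·sin42° = 4.402×10⁻⁷ N·m.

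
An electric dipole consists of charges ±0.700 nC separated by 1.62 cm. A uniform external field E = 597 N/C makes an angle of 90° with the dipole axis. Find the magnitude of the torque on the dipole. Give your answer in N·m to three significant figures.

Dipole moment p = qd = (7.00×10⁻¹⁰ C)(0.0162 m) = 1.134×10⁻¹¹ C·m.
Torque on an electric dipole: τ = pE sinθ.
τ = (1.134×10⁻¹¹)(597)·sin90° = 6.770×10⁻⁹ N·m.

τ ≈ 6.77×10⁻⁹ N·m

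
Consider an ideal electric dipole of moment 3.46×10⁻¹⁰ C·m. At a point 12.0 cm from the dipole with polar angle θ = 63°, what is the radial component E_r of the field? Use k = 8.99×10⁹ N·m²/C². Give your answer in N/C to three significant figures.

E_r ≈ 1630 N/C

For a dipole, E_r = (2kp cosθ)/r³.
kp/r³ = (8.99×10⁹)(3.46×10⁻¹⁰)/(0.120)³ = 1800 N/C.
E_r = 2·1800·cos63° = 1634 N/C.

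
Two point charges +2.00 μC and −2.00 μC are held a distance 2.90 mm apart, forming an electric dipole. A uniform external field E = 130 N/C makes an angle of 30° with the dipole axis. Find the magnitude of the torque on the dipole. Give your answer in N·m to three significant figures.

Dipole moment p = qd = (2.00×10⁻⁶ C)(0.00290 m) = 5.80×10⁻⁹ C·m.
Torque on an electric dipole: τ = pE sinθ.
τ = (5.80×10⁻⁹)(130)·sin30° = 3.770×10⁻⁷ N·m.

τ ≈ 3.77×10⁻⁷ N·m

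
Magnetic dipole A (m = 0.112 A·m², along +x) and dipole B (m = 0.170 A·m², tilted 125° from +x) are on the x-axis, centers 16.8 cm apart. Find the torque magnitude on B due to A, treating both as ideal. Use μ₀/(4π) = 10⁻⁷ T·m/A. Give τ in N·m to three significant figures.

τ ≈ 6.58×10⁻⁷ N·m

Dipole B is on the axis of dipole A, so B₁ there is axial: B₁ = (μ₀/4π)·2m₁/r³ along +x.
B₁ = 2(10⁻⁷)(0.112)/(0.168)³ = 4.724×10⁻⁶ T.
τ = m₂ B₁ sinθ.
τ = (0.170)(4.724×10⁻⁶)·sin125° = 6.579×10⁻⁷ N·m.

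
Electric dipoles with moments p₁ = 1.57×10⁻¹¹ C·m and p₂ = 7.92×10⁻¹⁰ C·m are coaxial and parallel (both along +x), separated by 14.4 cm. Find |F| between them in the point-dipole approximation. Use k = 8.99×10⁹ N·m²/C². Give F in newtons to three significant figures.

F ≈ 1.56×10⁻⁶ N

On-axis field of dipole 1 at distance r: E = 2kp₁/r³. Force on dipole 2 is F = p₂·dE/dr (gradient along axis).
dE/dr = −6kp₁/r⁴, so |F| = 6kp₁p₂/r⁴ (attractive for aligned moments).
F = 6(8.99×10⁹)(1.57×10⁻¹¹)(7.92×10⁻¹⁰)/(0.144)⁴ = 1.560×10⁻⁶ N.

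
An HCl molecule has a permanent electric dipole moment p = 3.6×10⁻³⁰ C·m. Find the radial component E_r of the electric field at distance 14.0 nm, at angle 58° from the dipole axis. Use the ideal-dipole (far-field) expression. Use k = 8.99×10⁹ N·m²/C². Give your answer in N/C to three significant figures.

E_r ≈ 1.25×10⁴ N/C

For a dipole, E_r = (2kp cosθ)/r³.
kp/r³ = (8.99×10⁹)(3.60×10⁻³⁰)/(1.40×10⁻⁸)³ = 1.179×10⁴ N/C.
E_r = 2·1.179×10⁴·cos58° = 1.250×10⁴ N/C.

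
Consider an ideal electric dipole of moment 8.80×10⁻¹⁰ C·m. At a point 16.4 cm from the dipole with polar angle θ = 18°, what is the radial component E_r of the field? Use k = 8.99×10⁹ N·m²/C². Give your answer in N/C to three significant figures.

For a dipole, E_r = (2kp cosθ)/r³.
kp/r³ = (8.99×10⁹)(8.80×10⁻¹⁰)/(0.164)³ = 1794 N/C.
E_r = 2·1794·cos18° = 3412 N/C.

E_r ≈ 3410 N/C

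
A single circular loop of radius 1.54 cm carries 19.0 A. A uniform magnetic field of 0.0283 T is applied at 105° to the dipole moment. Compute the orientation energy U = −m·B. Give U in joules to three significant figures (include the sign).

Magnetic moment m = IA = Iπa² = (19.0)·π·(0.0154)² = 0.01416 A·m².
U = −m·B = −mB cosθ.
U = −(0.01416)(0.0283)·cos105° = 1.037×10⁻⁴ J.

U ≈ 1.04×10⁻⁴ J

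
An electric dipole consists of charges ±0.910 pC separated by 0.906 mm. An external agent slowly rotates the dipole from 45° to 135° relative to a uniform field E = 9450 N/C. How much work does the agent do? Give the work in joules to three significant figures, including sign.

Dipole moment p = qd = (9.10×10⁻¹³ C)(9.06×10⁻⁴ m) = 8.245×10⁻¹⁶ C·m.
W_ext = ΔU = U(θ₂) − U(θ₁) = −pE cosθ₂ − (−pE cosθ₁) = pE(cosθ₁ − cosθ₂).
W = (8.245×10⁻¹⁶)(9450)·(cos45° − cos135°) = (7.792×10⁻¹²)·(+1.4142) = 1.102×10⁻¹¹ J.

W ≈ 1.10×10⁻¹¹ J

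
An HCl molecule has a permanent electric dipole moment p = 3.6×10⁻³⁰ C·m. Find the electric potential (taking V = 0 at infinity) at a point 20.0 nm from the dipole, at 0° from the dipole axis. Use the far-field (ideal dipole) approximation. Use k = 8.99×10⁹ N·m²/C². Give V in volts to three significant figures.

V ≈ 8.09×10⁻⁵ V

The dipole potential is V = kp cosθ / r².
V = (8.99×10⁹)(3.60×10⁻³⁰)·cos0° / (2.00×10⁻⁸)² = 8.091×10⁻⁵ V.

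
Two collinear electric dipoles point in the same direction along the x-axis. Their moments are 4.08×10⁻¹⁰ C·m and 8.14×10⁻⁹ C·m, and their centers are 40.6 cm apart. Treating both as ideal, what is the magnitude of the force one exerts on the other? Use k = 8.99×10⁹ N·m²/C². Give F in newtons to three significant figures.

F ≈ 6.59×10⁻⁶ N

On-axis field of dipole 1 at distance r: E = 2kp₁/r³. Force on dipole 2 is F = p₂·dE/dr (gradient along axis).
dE/dr = −6kp₁/r⁴, so |F| = 6kp₁p₂/r⁴ (attractive for aligned moments).
F = 6(8.99×10⁹)(4.08×10⁻¹⁰)(8.14×10⁻⁹)/(0.406)⁴ = 6.593×10⁻⁶ N.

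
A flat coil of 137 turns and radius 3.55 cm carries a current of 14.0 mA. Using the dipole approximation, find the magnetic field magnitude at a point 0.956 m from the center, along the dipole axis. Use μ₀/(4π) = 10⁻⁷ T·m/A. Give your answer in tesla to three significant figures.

B ≈ 1.74×10⁻⁹ T

m = NIA = NIπa² = 137·(0.0140)·π·(0.0355)² = 0.007594 A·m².
On axis B = (μ₀/4π)·2m/r³.
B = 2·(10⁻⁷)·(0.007594) / (0.956)³ = 1.738×10⁻⁹ T.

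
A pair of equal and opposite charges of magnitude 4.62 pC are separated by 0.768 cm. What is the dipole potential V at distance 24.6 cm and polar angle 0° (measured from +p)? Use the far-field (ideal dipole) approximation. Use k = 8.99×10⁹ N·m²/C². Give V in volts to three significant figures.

Dipole moment p = qd = (4.62×10⁻¹² C)(0.00768 m) = 3.548×10⁻¹⁴ C·m.
The dipole potential is V = kp cosθ / r².
V = (8.99×10⁹)(3.548×10⁻¹⁴)·cos0° / (0.246)² = 0.005271 V.

V ≈ 0.00527 V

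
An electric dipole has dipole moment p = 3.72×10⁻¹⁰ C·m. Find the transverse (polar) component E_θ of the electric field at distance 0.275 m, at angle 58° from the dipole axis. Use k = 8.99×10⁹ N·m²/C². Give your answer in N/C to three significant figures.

For a dipole, E_θ = (kp sinθ)/r³.
kp/r³ = (8.99×10⁹)(3.72×10⁻¹⁰)/(0.275)³ = 160.8 N/C.
E_θ = 160.8·sin58° = 136.4 N/C.

E_θ ≈ 136 N/C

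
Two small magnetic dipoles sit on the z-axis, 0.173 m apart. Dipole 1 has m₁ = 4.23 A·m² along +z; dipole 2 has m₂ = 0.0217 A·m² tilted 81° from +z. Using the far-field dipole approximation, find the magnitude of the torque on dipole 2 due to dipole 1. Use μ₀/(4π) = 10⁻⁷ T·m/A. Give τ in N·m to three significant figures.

τ ≈ 3.50×10⁻⁶ N·m

Dipole B is on the axis of dipole A, so B₁ there is axial: B₁ = (μ₀/4π)·2m₁/r³ along +z.
B₁ = 2(10⁻⁷)(4.23)/(0.173)³ = 1.634×10⁻⁴ T.
τ = m₂ B₁ sinθ.
τ = (0.0217)(1.634×10⁻⁴)·sin81° = 3.502×10⁻⁶ N·m.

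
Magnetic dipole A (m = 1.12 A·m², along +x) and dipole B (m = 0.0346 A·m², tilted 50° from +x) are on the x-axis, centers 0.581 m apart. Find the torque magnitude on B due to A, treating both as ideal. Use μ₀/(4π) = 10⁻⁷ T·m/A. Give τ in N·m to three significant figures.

τ ≈ 3.03×10⁻⁸ N·m

Dipole B is on the axis of dipole A, so B₁ there is axial: B₁ = (μ₀/4π)·2m₁/r³ along +x.
B₁ = 2(10⁻⁷)(1.12)/(0.581)³ = 1.142×10⁻⁶ T.
τ = m₂ B₁ sinθ.
τ = (0.0346)(1.142×10⁻⁶)·sin50° = 3.027×10⁻⁸ N·m.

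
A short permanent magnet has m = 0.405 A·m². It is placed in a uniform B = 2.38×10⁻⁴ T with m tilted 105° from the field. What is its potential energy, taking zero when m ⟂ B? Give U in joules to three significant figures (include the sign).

U = −m·B = −mB cosθ.
U = −(0.405)(2.38×10⁻⁴)·cos105° = 2.495×10⁻⁵ J.

U ≈ 2.49×10⁻⁵ J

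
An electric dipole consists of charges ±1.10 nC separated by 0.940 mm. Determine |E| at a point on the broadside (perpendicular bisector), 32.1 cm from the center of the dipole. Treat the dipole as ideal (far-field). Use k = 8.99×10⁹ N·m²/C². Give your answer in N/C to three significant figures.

Dipole moment p = qd = (1.10×10⁻⁹ C)(9.40×10⁻⁴ m) = 1.034×10⁻¹² C·m.
In the equatorial plane E = kp/r³.
E = (8.99×10⁹)(1.034×10⁻¹²) / (0.321)³ = 0.2810 N/C.

E ≈ 0.281 N/C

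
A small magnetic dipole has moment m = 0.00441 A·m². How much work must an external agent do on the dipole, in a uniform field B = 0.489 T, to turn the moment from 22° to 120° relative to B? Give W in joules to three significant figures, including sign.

W_ext = ΔU = −mB cosθ₂ + mB cosθ₁ = mB(cosθ₁ − cosθ₂).
W = (0.00441)(0.489)·(cos22° − cos120°) = (0.002156)·(+1.4272) = 0.003078 J.

W ≈ 0.00308 J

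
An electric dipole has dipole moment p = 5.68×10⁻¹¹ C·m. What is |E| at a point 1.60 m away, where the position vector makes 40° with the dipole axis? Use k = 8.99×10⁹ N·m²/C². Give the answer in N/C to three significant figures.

E ≈ 0.207 N/C

At angle θ the dipole field magnitude is E = (kp/r³)·√(1 + 3cos²θ).
kp/r³ = (8.99×10⁹)(5.68×10⁻¹¹) / (1.60)³ = 0.1247 N/C.
√(1 + 3cos²40°) = √(1 + 3·0.5868) = √2.7605 ≈ 1.6615.
E ≈ 0.1247 × 1.661 = 0.2071 N/C.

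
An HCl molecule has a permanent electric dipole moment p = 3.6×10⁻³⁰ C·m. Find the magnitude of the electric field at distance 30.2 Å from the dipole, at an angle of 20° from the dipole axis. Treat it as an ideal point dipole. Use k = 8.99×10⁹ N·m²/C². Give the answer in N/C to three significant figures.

E ≈ 2.24×10⁶ N/C

At angle θ the dipole field magnitude is E = (kp/r³)·√(1 + 3cos²θ).
kp/r³ = (8.99×10⁹)(3.60×10⁻³⁰) / (3.02×10⁻⁹)³ = 1.175×10⁶ N/C.
√(1 + 3cos²20°) = √(1 + 3·0.8830) = √3.6491 ≈ 1.9103.
E ≈ 1.175×10⁶ × 1.910 = 2.245×10⁶ N/C.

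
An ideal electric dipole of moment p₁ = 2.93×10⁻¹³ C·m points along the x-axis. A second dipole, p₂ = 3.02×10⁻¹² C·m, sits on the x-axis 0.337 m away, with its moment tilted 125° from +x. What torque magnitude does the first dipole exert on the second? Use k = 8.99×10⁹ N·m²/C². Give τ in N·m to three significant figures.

τ ≈ 3.41×10⁻¹³ N·m

The second dipole sits on the axis of the first, so the field there is axial: E₁ = 2kp₁/r³ along +x.
E₁ = 2(8.99×10⁹)(2.93×10⁻¹³)/(0.337)³ = 0.1376 N/C.
Torque on the second dipole: τ = p₂ E₁ sinθ.
τ = (3.02×10⁻¹²)(0.1376)·sin125° = 3.405×10⁻¹³ N·m.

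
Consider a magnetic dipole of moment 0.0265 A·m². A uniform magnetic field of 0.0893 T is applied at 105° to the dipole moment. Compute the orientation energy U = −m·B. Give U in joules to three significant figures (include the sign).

U = −m·B = −mB cosθ.
U = −(0.0265)(0.0893)·cos105° = 6.125×10⁻⁴ J.

U ≈ 6.12×10⁻⁴ J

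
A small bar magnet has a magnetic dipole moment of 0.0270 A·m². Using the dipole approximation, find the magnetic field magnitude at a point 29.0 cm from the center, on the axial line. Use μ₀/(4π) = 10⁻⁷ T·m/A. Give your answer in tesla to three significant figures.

On axis B = (μ₀/4π)·2m/r³.
B = 2·(10⁻⁷)·(0.0270) / (0.290)³ = 2.214×10⁻⁷ T.

B ≈ 2.21×10⁻⁷ T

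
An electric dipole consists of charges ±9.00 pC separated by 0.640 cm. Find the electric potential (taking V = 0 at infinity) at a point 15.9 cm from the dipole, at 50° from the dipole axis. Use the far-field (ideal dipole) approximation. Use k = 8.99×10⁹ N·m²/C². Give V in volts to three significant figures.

V ≈ 0.0132 V

Dipole moment p = qd = (9.00×10⁻¹² C)(0.00640 m) = 5.76×10⁻¹⁴ C·m.
The dipole potential is V = kp cosθ / r².
V = (8.99×10⁹)(5.76×10⁻¹⁴)·cos50° / (0.159)² = 0.01317 V.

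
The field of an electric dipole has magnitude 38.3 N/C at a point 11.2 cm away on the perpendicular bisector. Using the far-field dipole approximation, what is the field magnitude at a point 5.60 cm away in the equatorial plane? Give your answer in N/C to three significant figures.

E ≈ 306 N/C

Dipole fields scale as 1/r³ in the far field; the geometry is the same at both points.
E₂ = E₁ · (r₁/r₂)³ = 38.3 · (11.2/5.60)³.
(r₁/r₂)³ = (2)³ = 8.
E₂ ≈ 306.4 N/C.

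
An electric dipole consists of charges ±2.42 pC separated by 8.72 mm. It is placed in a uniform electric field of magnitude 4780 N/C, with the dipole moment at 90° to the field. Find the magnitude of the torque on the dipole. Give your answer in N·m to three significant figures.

Dipole moment p = qd = (2.42×10⁻¹² C)(0.00872 m) = 2.11×10⁻¹⁴ C·m.
Torque on an electric dipole: τ = pE sinθ.
τ = (2.11×10⁻¹⁴)(4780)·sin90° = 1.009×10⁻¹⁰ N·m.

τ ≈ 1.01×10⁻¹⁰ N·m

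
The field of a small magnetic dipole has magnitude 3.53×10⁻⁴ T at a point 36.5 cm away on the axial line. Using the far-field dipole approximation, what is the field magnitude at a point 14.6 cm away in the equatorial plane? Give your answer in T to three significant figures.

B ≈ 0.00276 T

Dipole fields scale as 1/r³ in the far field.
The axial field is twice the equatorial field at the same r, so the geometry factor is 1/2.
B₂ = B₁ · (1/2) · (r₁/r₂)³ = 3.53×10⁻⁴ · 0.5 · (36.5/14.6)³.
(r₁/r₂)³ = (2.5)³ = 15.62.
B₂ ≈ 0.002758 T.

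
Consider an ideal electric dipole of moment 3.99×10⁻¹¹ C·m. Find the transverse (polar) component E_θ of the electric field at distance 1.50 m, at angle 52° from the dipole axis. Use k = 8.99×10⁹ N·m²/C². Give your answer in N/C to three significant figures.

For a dipole, E_θ = (kp sinθ)/r³.
kp/r³ = (8.99×10⁹)(3.99×10⁻¹¹)/(1.50)³ = 0.1063 N/C.
E_θ = 0.1063·sin52° = 0.08375 N/C.

E_θ ≈ 0.0838 N/C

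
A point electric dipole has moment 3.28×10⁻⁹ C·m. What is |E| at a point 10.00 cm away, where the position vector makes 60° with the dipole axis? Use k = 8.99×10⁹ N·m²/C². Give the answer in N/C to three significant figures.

E ≈ 3.90×10⁴ N/C

At angle θ the dipole field magnitude is E = (kp/r³)·√(1 + 3cos²θ).
kp/r³ = (8.99×10⁹)(3.28×10⁻⁹) / (0.100)³ = 2.949×10⁴ N/C.
√(1 + 3cos²60°) = √(1 + 3·0.2500) = √1.7500 ≈ 1.3229.
E ≈ 2.949×10⁴ × 1.323 = 3.901×10⁴ N/C.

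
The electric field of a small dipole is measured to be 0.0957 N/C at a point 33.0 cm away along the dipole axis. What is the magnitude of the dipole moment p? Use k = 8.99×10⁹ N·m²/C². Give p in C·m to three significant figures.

p ≈ 1.91×10⁻¹³ C·m

On axis E = 2kp/r³, so p = Er³/(2k).
p = (0.0957)·(0.330)³ / (2·8.99×10⁹) = 1.913×10⁻¹³ C·m.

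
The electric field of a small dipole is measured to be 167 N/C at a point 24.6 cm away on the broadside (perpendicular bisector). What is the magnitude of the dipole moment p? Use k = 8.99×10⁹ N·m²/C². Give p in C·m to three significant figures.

p ≈ 2.77×10⁻¹⁰ C·m

In the equatorial plane E = kp/r³, so p = Er³/(k).
p = (167)·(0.246)³ / (8.99×10⁹) = 2.765×10⁻¹⁰ C·m.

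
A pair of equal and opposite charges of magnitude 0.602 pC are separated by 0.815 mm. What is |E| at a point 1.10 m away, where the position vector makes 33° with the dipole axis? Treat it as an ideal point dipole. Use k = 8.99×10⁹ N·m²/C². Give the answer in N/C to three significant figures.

Dipole moment p = qd = (6.02×10⁻¹³ C)(8.15×10⁻⁴ m) = 4.906×10⁻¹⁶ C·m.
At angle θ the dipole field magnitude is E = (kp/r³)·√(1 + 3cos²θ).
kp/r³ = (8.99×10⁹)(4.906×10⁻¹⁶) / (1.10)³ = 3.314×10⁻⁶ N/C.
√(1 + 3cos²33°) = √(1 + 3·0.7034) = √3.1101 ≈ 1.7635.
E ≈ 3.314×10⁻⁶ × 1.764 = 5.844×10⁻⁶ N/C.

E ≈ 5.84×10⁻⁶ N/C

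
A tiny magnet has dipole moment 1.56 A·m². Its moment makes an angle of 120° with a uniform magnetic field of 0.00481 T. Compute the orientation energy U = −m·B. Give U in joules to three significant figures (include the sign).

U = −m·B = −mB cosθ.
U = −(1.56)(0.00481)·cos120° = 0.003752 J.

U ≈ 0.00375 J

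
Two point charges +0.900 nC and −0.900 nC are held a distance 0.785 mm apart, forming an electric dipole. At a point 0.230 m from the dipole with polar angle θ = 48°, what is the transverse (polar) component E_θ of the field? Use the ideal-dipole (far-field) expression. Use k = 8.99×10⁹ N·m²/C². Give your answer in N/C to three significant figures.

E_θ ≈ 0.388 N/C

Dipole moment p = qd = (9.00×10⁻¹⁰ C)(7.85×10⁻⁴ m) = 7.065×10⁻¹³ C·m.
For a dipole, E_θ = (kp sinθ)/r³.
kp/r³ = (8.99×10⁹)(7.065×10⁻¹³)/(0.230)³ = 0.5220 N/C.
E_θ = 0.5220·sin48° = 0.3879 N/C.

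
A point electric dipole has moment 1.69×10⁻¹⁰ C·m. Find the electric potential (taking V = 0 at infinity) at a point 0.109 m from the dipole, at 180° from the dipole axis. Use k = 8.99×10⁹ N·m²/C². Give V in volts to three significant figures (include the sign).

V ≈ -128 V

The dipole potential is V = kp cosθ / r².
V = (8.99×10⁹)(1.69×10⁻¹⁰)·cos180° / (0.109)² = -127.9 V.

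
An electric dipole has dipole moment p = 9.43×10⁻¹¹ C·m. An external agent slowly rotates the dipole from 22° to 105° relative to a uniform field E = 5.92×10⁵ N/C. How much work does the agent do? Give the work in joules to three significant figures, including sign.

W_ext = ΔU = U(θ₂) − U(θ₁) = −pE cosθ₂ − (−pE cosθ₁) = pE(cosθ₁ − cosθ₂).
W = (9.43×10⁻¹¹)(5.92×10⁵)·(cos22° − cos105°) = (5.583×10⁻⁵)·(+1.1860) = 6.621×10⁻⁵ J.

W ≈ 6.62×10⁻⁵ J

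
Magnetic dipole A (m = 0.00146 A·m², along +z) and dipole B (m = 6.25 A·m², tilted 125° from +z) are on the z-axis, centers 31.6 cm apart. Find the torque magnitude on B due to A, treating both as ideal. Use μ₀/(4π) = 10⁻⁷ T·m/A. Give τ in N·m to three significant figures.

τ ≈ 4.74×10⁻⁸ N·m

Dipole B is on the axis of dipole A, so B₁ there is axial: B₁ = (μ₀/4π)·2m₁/r³ along +z.
B₁ = 2(10⁻⁷)(0.00146)/(0.316)³ = 9.254×10⁻⁹ T.
τ = m₂ B₁ sinθ.
τ = (6.25)(9.254×10⁻⁹)·sin125° = 4.738×10⁻⁸ N·m.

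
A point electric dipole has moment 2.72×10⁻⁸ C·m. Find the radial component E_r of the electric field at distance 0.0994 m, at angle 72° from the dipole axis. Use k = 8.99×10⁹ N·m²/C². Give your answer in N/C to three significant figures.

For a dipole, E_r = (2kp cosθ)/r³.
kp/r³ = (8.99×10⁹)(2.72×10⁻⁸)/(0.0994)³ = 2.490×10⁵ N/C.
E_r = 2·2.490×10⁵·cos72° = 1.539×10⁵ N/C.

E_r ≈ 1.54×10⁵ N/C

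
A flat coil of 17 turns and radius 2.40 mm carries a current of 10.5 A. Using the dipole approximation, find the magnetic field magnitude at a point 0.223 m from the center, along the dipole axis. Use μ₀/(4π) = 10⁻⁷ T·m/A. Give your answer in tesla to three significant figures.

m = NIA = NIπa² = 17·(10.5)·π·(0.00240)² = 0.00323 A·m².
On axis B = (μ₀/4π)·2m/r³.
B = 2·(10⁻⁷)·(0.00323) / (0.223)³ = 5.825×10⁻⁸ T.

B ≈ 5.83×10⁻⁸ T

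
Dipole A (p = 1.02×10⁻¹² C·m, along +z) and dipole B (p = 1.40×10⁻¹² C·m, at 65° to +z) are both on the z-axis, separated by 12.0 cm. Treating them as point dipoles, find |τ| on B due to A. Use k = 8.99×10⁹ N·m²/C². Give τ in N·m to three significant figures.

The second dipole sits on the axis of the first, so the field there is axial: E₁ = 2kp₁/r³ along +z.
E₁ = 2(8.99×10⁹)(1.02×10⁻¹²)/(0.120)³ = 10.61 N/C.
Torque on the second dipole: τ = p₂ E₁ sinθ.
τ = (1.40×10⁻¹²)(10.61)·sin65° = 1.347×10⁻¹¹ N·m.

τ ≈ 1.35×10⁻¹¹ N·m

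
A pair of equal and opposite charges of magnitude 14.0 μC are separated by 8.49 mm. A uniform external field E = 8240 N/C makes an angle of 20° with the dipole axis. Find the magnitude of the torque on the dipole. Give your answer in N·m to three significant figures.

τ ≈ 3.35×10⁻⁴ N·m

Dipole moment p = qd = (1.40×10⁻⁵ C)(0.00849 m) = 1.189×10⁻⁷ C·m.
Torque on an electric dipole: τ = pE sinθ.
τ = (1.189×10⁻⁷)(8240)·sin20° = 3.351×10⁻⁴ N·m.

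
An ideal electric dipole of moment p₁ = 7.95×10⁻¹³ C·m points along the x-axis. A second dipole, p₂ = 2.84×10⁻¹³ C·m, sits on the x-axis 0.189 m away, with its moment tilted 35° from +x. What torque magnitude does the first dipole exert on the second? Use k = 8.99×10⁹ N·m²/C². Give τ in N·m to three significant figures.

τ ≈ 3.45×10⁻¹³ N·m

The second dipole sits on the axis of the first, so the field there is axial: E₁ = 2kp₁/r³ along +x.
E₁ = 2(8.99×10⁹)(7.95×10⁻¹³)/(0.189)³ = 2.117 N/C.
Torque on the second dipole: τ = p₂ E₁ sinθ.
τ = (2.84×10⁻¹³)(2.117)·sin35° = 3.449×10⁻¹³ N·m.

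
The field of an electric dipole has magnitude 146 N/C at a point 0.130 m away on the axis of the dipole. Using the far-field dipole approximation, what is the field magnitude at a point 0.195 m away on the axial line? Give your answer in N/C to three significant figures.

Dipole fields scale as 1/r³ in the far field; the geometry is the same at both points.
E₂ = E₁ · (r₁/r₂)³ = 146 · (0.130/0.195)³.
(r₁/r₂)³ = (0.6667)³ = 0.2963.
E₂ ≈ 43.26 N/C.

E ≈ 43.3 N/C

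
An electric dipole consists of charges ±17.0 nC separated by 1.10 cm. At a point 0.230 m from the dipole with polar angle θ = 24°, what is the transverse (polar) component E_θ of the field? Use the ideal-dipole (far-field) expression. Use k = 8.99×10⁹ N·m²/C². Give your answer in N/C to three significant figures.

Dipole moment p = qd = (1.70×10⁻⁸ C)(0.0110 m) = 1.87×10⁻¹⁰ C·m.
For a dipole, E_θ = (kp sinθ)/r³.
kp/r³ = (8.99×10⁹)(1.87×10⁻¹⁰)/(0.230)³ = 138.2 N/C.
E_θ = 138.2·sin24° = 56.20 N/C.

E_θ ≈ 56.2 N/C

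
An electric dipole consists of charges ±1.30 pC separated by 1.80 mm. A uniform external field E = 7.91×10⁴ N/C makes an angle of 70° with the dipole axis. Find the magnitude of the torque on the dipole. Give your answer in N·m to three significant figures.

Dipole moment p = qd = (1.30×10⁻¹² C)(0.00180 m) = 2.34×10⁻¹⁵ C·m.
Torque on an electric dipole: τ = pE sinθ.
τ = (2.34×10⁻¹⁵)(7.91×10⁴)·sin70° = 1.739×10⁻¹⁰ N·m.

τ ≈ 1.74×10⁻¹⁰ N·m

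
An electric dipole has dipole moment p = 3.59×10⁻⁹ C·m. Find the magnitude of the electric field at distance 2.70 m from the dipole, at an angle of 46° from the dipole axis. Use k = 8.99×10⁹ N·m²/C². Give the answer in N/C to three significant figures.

E ≈ 2.57 N/C

At angle θ the dipole field magnitude is E = (kp/r³)·√(1 + 3cos²θ).
kp/r³ = (8.99×10⁹)(3.59×10⁻⁹) / (2.70)³ = 1.640 N/C.
√(1 + 3cos²46°) = √(1 + 3·0.4826) = √2.4477 ≈ 1.5645.
E ≈ 1.640 × 1.564 = 2.565 N/C.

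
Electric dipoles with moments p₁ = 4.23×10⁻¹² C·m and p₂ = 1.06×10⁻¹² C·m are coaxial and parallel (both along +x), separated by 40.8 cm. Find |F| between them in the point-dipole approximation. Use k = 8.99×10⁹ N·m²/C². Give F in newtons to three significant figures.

F ≈ 8.73×10⁻¹² N

On-axis field of dipole 1 at distance r: E = 2kp₁/r³. Force on dipole 2 is F = p₂·dE/dr (gradient along axis).
dE/dr = −6kp₁/r⁴, so |F| = 6kp₁p₂/r⁴ (attractive for aligned moments).
F = 6(8.99×10⁹)(4.23×10⁻¹²)(1.06×10⁻¹²)/(0.408)⁴ = 8.728×10⁻¹² N.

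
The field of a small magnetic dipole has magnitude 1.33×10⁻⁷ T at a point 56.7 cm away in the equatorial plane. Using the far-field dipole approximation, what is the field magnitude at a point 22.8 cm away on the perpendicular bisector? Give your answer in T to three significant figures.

B ≈ 2.05×10⁻⁶ T

Dipole fields scale as 1/r³ in the far field; the geometry is the same at both points.
B₂ = B₁ · (r₁/r₂)³ = 1.33×10⁻⁷ · (56.7/22.8)³.
(r₁/r₂)³ = (2.487)³ = 15.38.
B₂ ≈ 2.045×10⁻⁶ T.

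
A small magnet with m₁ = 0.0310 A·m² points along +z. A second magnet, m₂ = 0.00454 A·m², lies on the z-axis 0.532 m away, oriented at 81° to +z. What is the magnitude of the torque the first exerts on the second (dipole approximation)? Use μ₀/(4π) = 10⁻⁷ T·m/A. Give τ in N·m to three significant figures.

τ ≈ 1.85×10⁻¹⁰ N·m

Dipole B is on the axis of dipole A, so B₁ there is axial: B₁ = (μ₀/4π)·2m₁/r³ along +z.
B₁ = 2(10⁻⁷)(0.0310)/(0.532)³ = 4.118×10⁻⁸ T.
τ = m₂ B₁ sinθ.
τ = (0.00454)(4.118×10⁻⁸)·sin81° = 1.846×10⁻¹⁰ N·m.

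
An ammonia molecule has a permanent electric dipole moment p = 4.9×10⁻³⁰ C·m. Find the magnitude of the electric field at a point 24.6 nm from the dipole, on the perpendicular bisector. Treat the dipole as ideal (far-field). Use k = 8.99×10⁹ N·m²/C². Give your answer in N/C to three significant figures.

In the equatorial plane E = kp/r³.
E = (8.99×10⁹)(4.90×10⁻³⁰) / (2.46×10⁻⁸)³ = 2959 N/C.

E ≈ 2960 N/C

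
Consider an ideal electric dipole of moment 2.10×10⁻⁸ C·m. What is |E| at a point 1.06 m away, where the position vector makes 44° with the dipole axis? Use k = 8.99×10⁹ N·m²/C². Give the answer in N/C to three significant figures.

E ≈ 253 N/C

At angle θ the dipole field magnitude is E = (kp/r³)·√(1 + 3cos²θ).
kp/r³ = (8.99×10⁹)(2.10×10⁻⁸) / (1.06)³ = 158.5 N/C.
√(1 + 3cos²44°) = √(1 + 3·0.5174) = √2.5523 ≈ 1.5976.
E ≈ 158.5 × 1.598 = 253.2 N/C.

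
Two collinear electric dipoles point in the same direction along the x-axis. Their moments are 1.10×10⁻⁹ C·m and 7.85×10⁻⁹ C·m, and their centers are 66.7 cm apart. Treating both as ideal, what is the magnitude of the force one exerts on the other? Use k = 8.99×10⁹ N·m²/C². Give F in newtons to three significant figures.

F ≈ 2.35×10⁻⁶ N

On-axis field of dipole 1 at distance r: E = 2kp₁/r³. Force on dipole 2 is F = p₂·dE/dr (gradient along axis).
dE/dr = −6kp₁/r⁴, so |F| = 6kp₁p₂/r⁴ (attractive for aligned moments).
F = 6(8.99×10⁹)(1.10×10⁻⁹)(7.85×10⁻⁹)/(0.667)⁴ = 2.353×10⁻⁶ N.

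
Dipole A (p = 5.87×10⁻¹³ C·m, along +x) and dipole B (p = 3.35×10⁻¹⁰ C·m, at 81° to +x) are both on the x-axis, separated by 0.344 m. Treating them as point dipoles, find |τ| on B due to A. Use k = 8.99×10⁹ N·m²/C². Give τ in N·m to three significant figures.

τ ≈ 8.58×10⁻¹¹ N·m

The second dipole sits on the axis of the first, so the field there is axial: E₁ = 2kp₁/r³ along +x.
E₁ = 2(8.99×10⁹)(5.87×10⁻¹³)/(0.344)³ = 0.2593 N/C.
Torque on the second dipole: τ = p₂ E₁ sinθ.
τ = (3.35×10⁻¹⁰)(0.2593)·sin81° = 8.579×10⁻¹¹ N·m.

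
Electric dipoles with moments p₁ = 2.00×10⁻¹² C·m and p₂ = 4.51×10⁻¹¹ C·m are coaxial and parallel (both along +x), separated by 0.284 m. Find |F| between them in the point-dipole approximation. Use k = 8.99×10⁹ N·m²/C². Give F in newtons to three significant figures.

F ≈ 7.48×10⁻¹⁰ N

On-axis field of dipole 1 at distance r: E = 2kp₁/r³. Force on dipole 2 is F = p₂·dE/dr (gradient along axis).
dE/dr = −6kp₁/r⁴, so |F| = 6kp₁p₂/r⁴ (attractive for aligned moments).
F = 6(8.99×10⁹)(2.00×10⁻¹²)(4.51×10⁻¹¹)/(0.284)⁴ = 7.479×10⁻¹⁰ N.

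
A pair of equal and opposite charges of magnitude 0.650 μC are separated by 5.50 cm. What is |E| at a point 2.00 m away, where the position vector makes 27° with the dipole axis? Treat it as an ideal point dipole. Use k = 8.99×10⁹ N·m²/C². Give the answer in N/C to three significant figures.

Dipole moment p = qd = (6.50×10⁻⁷ C)(0.0550 m) = 3.575×10⁻⁸ C·m.
At angle θ the dipole field magnitude is E = (kp/r³)·√(1 + 3cos²θ).
kp/r³ = (8.99×10⁹)(3.575×10⁻⁸) / (2.00)³ = 40.17 N/C.
√(1 + 3cos²27°) = √(1 + 3·0.7939) = √3.3817 ≈ 1.8389.
E ≈ 40.17 × 1.839 = 73.88 N/C.

E ≈ 73.9 N/C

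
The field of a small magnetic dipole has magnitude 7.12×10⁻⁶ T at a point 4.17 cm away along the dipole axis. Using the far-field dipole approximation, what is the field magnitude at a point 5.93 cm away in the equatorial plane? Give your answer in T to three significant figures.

B ≈ 1.24×10⁻⁶ T

Dipole fields scale as 1/r³ in the far field.
The axial field is twice the equatorial field at the same r, so the geometry factor is 1/2.
B₂ = B₁ · (1/2) · (r₁/r₂)³ = 7.12×10⁻⁶ · 0.5 · (4.17/5.93)³.
(r₁/r₂)³ = (0.7032)³ = 0.3477.
B₂ ≈ 1.238×10⁻⁶ T.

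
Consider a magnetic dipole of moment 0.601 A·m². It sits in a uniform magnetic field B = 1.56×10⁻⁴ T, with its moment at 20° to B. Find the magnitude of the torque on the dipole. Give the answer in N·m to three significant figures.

τ ≈ 3.21×10⁻⁵ N·m

Torque on a magnetic dipole: τ = mB sinθ.
τ = (0.601)(1.56×10⁻⁴)·sin20° = 3.207×10⁻⁵ N·m.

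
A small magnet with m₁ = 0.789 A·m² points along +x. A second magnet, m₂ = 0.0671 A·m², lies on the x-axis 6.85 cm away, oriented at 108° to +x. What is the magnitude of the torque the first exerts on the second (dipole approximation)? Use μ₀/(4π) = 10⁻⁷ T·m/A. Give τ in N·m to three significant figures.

Dipole B is on the axis of dipole A, so B₁ there is axial: B₁ = (μ₀/4π)·2m₁/r³ along +x.
B₁ = 2(10⁻⁷)(0.789)/(0.0685)³ = 4.909×10⁻⁴ T.
τ = m₂ B₁ sinθ.
τ = (0.0671)(4.909×10⁻⁴)·sin108° = 3.133×10⁻⁵ N·m.

τ ≈ 3.13×10⁻⁵ N·m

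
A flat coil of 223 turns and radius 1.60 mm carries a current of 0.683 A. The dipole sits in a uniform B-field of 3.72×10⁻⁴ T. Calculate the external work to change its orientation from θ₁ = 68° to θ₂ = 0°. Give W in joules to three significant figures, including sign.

W ≈ -2.85×10⁻⁷ J

m = NIA = NIπa² = 223·(0.683)·π·(0.00160)² = 0.001225 A·m².
W_ext = ΔU = −mB cosθ₂ + mB cosθ₁ = mB(cosθ₁ − cosθ₂).
W = (0.001225)(3.72×10⁻⁴)·(cos68° − cos0°) = (4.557×10⁻⁷)·(-0.6254) = -2.850×10⁻⁷ J.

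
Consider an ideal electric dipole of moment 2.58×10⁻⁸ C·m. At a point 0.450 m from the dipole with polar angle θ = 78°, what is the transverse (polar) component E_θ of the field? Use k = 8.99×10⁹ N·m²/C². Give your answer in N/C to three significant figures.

For a dipole, E_θ = (kp sinθ)/r³.
kp/r³ = (8.99×10⁹)(2.58×10⁻⁸)/(0.450)³ = 2545 N/C.
E_θ = 2545·sin78° = 2490 N/C.

E_θ ≈ 2490 N/C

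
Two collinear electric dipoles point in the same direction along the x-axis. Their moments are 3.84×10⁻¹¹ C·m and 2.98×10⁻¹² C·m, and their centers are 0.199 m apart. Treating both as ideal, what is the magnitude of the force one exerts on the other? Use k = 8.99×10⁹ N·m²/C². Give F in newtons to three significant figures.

On-axis field of dipole 1 at distance r: E = 2kp₁/r³. Force on dipole 2 is F = p₂·dE/dr (gradient along axis).
dE/dr = −6kp₁/r⁴, so |F| = 6kp₁p₂/r⁴ (attractive for aligned moments).
F = 6(8.99×10⁹)(3.84×10⁻¹¹)(2.98×10⁻¹²)/(0.199)⁴ = 3.936×10⁻⁹ N.

F ≈ 3.94×10⁻⁹ N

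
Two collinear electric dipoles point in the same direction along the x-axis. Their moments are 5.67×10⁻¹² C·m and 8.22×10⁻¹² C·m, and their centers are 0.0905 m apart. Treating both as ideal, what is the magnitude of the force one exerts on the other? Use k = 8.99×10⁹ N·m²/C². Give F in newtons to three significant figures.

On-axis field of dipole 1 at distance r: E = 2kp₁/r³. Force on dipole 2 is F = p₂·dE/dr (gradient along axis).
dE/dr = −6kp₁/r⁴, so |F| = 6kp₁p₂/r⁴ (attractive for aligned moments).
F = 6(8.99×10⁹)(5.67×10⁻¹²)(8.22×10⁻¹²)/(0.0905)⁴ = 3.748×10⁻⁸ N.

F ≈ 3.75×10⁻⁸ N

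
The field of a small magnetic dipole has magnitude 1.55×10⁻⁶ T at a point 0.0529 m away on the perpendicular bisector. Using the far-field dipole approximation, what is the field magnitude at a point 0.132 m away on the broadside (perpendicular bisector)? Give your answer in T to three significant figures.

Dipole fields scale as 1/r³ in the far field; the geometry is the same at both points.
B₂ = B₁ · (r₁/r₂)³ = 1.55×10⁻⁶ · (0.0529/0.132)³.
(r₁/r₂)³ = (0.4008)³ = 0.06436.
B₂ ≈ 9.976×10⁻⁸ T.

B ≈ 9.98×10⁻⁸ T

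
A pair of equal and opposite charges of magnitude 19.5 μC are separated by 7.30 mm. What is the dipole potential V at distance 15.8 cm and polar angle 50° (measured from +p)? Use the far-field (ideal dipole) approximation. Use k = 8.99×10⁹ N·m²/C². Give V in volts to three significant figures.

Dipole moment p = qd = (1.95×10⁻⁵ C)(0.00730 m) = 1.424×10⁻⁷ C·m.
The dipole potential is V = kp cosθ / r².
V = (8.99×10⁹)(1.424×10⁻⁷)·cos50° / (0.158)² = 3.296×10⁴ V.

V ≈ 3.30×10⁴ V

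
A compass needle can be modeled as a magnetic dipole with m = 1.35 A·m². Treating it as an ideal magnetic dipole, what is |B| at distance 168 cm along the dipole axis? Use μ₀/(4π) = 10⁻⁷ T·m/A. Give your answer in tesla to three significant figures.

B ≈ 5.69×10⁻⁸ T

On axis B = (μ₀/4π)·2m/r³.
B = 2·(10⁻⁷)·(1.35) / (1.68)³ = 5.694×10⁻⁸ T.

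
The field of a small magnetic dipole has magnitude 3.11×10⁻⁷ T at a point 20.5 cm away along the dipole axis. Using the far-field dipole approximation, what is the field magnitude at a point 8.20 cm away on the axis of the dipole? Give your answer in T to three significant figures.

Dipole fields scale as 1/r³ in the far field; the geometry is the same at both points.
B₂ = B₁ · (r₁/r₂)³ = 3.11×10⁻⁷ · (20.5/8.20)³.
(r₁/r₂)³ = (2.5)³ = 15.63.
B₂ ≈ 4.859×10⁻⁶ T.

B ≈ 4.86×10⁻⁶ T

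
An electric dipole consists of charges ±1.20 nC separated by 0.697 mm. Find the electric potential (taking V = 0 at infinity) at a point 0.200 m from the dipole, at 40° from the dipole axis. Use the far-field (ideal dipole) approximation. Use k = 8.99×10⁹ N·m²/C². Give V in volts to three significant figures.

Dipole moment p = qd = (1.20×10⁻⁹ C)(6.97×10⁻⁴ m) = 8.364×10⁻¹³ C·m.
The dipole potential is V = kp cosθ / r².
V = (8.99×10⁹)(8.364×10⁻¹³)·cos40° / (0.200)² = 0.1440 V.

V ≈ 0.144 V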